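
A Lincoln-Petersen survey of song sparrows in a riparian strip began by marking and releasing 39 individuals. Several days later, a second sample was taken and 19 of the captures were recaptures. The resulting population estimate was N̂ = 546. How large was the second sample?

C = 266

From N = M·C/R: C = N·R / M = 546·19 / 39 = 10374 / 39 = 266.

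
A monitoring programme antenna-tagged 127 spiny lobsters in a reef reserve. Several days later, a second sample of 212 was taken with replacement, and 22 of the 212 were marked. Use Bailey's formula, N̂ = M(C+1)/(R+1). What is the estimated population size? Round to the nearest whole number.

N̂ = 127·(212+1)/(22+1) = 127·213/23 = 27051/23 ≈ 1176.1 → 1176

N ≈ 1176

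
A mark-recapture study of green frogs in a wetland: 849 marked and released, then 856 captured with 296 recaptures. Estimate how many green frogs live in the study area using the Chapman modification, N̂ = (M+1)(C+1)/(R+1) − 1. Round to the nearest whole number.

N ≈ 2452

N̂ = (849+1)(856+1)/(296+1) − 1 = 850·857/297 − 1
= 728450/297 − 1 ≈ 2452.7 − 1 ≈ 2451.7 → 2452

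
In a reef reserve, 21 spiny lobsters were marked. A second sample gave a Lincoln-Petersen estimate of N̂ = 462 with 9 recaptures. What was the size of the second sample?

From N = M·C/R: C = N·R / M = 462·9 / 21 = 4158 / 21 = 198.

C = 198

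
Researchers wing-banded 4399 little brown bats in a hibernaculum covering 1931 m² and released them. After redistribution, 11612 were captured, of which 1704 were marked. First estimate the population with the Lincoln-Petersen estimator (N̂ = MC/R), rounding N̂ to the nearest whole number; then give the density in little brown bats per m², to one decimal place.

density ≈ 15.5 little brown bats per m²

N̂ = 4399·11612/1704 = 51081188/1704 ≈ 29977.2 → 29977
Density = N̂ / area = 29977 / 1931 ≈ 15.52 → 15.5 per m²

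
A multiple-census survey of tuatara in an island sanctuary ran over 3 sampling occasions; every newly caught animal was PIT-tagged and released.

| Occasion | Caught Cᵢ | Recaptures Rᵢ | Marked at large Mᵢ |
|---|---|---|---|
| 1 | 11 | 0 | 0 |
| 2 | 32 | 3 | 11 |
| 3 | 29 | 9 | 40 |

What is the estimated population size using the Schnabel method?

N = 126

Σ MᵢCᵢ = 0·11 + 11·32 + 40·29 = 0 + 352 + 1160 = 1512
Σ Rᵢ = 0 + 3 + 9 = 12
N̂ = 1512 / 12 = 126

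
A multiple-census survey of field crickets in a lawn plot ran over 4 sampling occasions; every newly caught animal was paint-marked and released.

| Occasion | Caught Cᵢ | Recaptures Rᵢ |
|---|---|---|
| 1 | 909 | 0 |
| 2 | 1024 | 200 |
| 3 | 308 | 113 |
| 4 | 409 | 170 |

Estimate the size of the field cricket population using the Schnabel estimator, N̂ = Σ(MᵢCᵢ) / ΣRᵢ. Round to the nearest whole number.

Marked at large before each occasion: Mᵢ = Σⱼ<ᵢ (Cⱼ − Rⱼ) → M1=0, M2=909, M3=1733, M4=1928
Σ MᵢCᵢ = 0·909 + 909·1024 + 1733·308 + 1928·409 = 0 + 930816 + 533764 + 788552 = 2253132
Σ Rᵢ = 0 + 200 + 113 + 170 = 483
N̂ = 2253132 / 483 ≈ 4664.9 → 4665

N ≈ 4665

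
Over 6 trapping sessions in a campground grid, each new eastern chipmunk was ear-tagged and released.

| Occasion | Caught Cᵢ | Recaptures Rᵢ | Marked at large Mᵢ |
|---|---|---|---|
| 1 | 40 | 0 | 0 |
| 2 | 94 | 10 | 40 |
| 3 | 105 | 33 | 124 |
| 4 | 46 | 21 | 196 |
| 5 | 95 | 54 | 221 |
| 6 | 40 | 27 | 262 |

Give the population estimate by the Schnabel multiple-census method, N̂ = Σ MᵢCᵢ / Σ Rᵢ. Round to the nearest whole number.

N ≈ 395

Σ MᵢCᵢ = 0·40 + 40·94 + 124·105 + 196·46 + 221·95 + 262·40 = 0 + 3760 + 13020 + 9016 + 20995 + 10480 = 57271
Σ Rᵢ = 0 + 10 + 33 + 21 + 54 + 27 = 145
N̂ = 57271 / 145 ≈ 395.0 → 395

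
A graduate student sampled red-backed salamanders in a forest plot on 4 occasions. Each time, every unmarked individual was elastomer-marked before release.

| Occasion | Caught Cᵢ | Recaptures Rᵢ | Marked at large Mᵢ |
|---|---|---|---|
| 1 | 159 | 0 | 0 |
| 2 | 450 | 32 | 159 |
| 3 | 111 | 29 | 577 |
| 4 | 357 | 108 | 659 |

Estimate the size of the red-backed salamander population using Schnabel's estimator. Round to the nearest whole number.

Σ MᵢCᵢ = 0·159 + 159·450 + 577·111 + 659·357 = 0 + 71550 + 64047 + 235263 = 370860
Σ Rᵢ = 0 + 32 + 29 + 108 = 169
N̂ = 370860 / 169 ≈ 2194.4 → 2194

N ≈ 2194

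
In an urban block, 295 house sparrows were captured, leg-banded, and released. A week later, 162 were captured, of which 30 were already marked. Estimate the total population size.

Lincoln-Petersen assumes M/N = R/C, so N = M·C / R.
N = (295 × 162) / 30 = 47790 / 30 = 1593

N = 1593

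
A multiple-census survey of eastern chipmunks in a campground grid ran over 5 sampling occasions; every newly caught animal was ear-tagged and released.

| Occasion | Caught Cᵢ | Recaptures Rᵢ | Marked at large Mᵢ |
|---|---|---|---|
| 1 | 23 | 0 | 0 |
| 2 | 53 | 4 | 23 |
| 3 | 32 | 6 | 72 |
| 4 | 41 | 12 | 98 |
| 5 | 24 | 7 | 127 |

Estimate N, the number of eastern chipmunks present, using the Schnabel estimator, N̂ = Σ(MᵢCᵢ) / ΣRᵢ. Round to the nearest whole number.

Σ MᵢCᵢ = 0·23 + 23·53 + 72·32 + 98·41 + 127·24 = 0 + 1219 + 2304 + 4018 + 3048 = 10589
Σ Rᵢ = 0 + 4 + 6 + 12 + 7 = 29
N̂ = 10589 / 29 ≈ 365.1 → 365

N ≈ 365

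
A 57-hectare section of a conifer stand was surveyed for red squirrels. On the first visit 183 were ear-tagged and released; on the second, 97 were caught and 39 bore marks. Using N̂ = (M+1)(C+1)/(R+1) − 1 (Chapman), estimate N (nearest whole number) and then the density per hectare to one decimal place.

density ≈ 7.9 red squirrels per hectare

N̂ = 184·98/40 − 1 = 18032/40 − 1 ≈ 449.8 → 450
Density = N̂ / area = 450 / 57 ≈ 7.89 → 7.9 per hectare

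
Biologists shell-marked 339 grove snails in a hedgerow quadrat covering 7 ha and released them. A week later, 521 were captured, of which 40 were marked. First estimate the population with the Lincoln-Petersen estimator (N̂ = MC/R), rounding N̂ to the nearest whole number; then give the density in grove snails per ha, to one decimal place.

N̂ = 339·521/40 = 176619/40 ≈ 4415.48 → 4415
Density = N̂ / area = 4415 / 7 ≈ 630.71 → 630.7 per ha

density ≈ 630.7 grove snails per ha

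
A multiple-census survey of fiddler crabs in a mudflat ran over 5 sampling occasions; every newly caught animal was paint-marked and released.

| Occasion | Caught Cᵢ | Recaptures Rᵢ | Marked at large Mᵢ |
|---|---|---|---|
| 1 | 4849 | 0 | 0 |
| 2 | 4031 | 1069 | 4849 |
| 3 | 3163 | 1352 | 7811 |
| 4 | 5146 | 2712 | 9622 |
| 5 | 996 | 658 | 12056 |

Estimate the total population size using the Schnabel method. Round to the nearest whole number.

Σ MᵢCᵢ = 0·4849 + 4849·4031 + 7811·3163 + 9622·5146 + 12056·996 = 0 + 19546319 + 24706193 + 49514812 + 12007776 = 105775100
Σ Rᵢ = 0 + 1069 + 1352 + 2712 + 658 = 5791
N̂ = 105775100 / 5791 ≈ 18265.4 → 18265

N ≈ 18,265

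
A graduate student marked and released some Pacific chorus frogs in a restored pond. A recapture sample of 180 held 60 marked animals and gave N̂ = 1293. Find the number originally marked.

From N = M·C/R: M = N·R / C = 1293·60 / 180 = 77580 / 180 = 431.

M = 431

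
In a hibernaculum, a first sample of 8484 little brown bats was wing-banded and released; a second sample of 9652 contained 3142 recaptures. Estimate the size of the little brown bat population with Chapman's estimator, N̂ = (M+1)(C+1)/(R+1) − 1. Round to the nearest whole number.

N̂ = (8484+1)(9652+1)/(3142+1) − 1 = 8485·9653/3143 − 1
= 81905705/3143 − 1 ≈ 26059.7 − 1 ≈ 26058.7 → 26059

N ≈ 26,059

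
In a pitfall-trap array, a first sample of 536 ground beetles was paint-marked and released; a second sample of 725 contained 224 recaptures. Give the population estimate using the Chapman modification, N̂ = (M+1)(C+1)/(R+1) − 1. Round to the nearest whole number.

N ≈ 1732

N̂ = (536+1)(725+1)/(224+1) − 1 = 537·726/225 − 1
= 389862/225 − 1 ≈ 1732.7 − 1 ≈ 1731.7 → 1732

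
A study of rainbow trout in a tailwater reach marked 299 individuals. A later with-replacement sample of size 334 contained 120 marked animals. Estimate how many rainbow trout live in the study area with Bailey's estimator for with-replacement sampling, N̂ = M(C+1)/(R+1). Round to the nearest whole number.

N ≈ 828

N̂ = 299·(334+1)/(120+1) = 299·335/121 = 100165/121 ≈ 827.8 → 828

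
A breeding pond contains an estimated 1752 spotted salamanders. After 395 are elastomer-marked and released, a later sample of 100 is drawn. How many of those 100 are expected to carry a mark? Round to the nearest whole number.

The marked fraction of the population is 395/1752, so in a sample of 100 expect C·(M/N) marked.
E[R] = 395 × 100 / 1752 = 39500 / 1752 ≈ 22.5 → 23

expected recaptures ≈ 23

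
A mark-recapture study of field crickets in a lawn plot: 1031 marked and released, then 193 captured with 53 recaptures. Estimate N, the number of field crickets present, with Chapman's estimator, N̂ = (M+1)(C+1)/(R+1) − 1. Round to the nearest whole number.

N̂ = (1031+1)(193+1)/(53+1) − 1 = 1032·194/54 − 1
= 200208/54 − 1 ≈ 3707.6 − 1 ≈ 3706.6 → 3707

N ≈ 3707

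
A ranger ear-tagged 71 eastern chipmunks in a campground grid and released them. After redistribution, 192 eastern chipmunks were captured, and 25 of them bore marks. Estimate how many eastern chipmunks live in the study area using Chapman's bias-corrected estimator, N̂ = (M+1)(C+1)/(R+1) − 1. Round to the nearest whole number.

N̂ = (71+1)(192+1)/(25+1) − 1 = 72·193/26 − 1
= 13896/26 − 1 ≈ 534.46 − 1 ≈ 533.46 → 533

N ≈ 533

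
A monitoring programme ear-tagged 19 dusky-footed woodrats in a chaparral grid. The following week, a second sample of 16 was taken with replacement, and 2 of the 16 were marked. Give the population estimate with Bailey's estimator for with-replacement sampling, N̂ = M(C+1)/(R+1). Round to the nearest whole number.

N̂ = 19·(16+1)/(2+1) = 19·17/3 = 323/3 ≈ 107.7 → 108

N ≈ 108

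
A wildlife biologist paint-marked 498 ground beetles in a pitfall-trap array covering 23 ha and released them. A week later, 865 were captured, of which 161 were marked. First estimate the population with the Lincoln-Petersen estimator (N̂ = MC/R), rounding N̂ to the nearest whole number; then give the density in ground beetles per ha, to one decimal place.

N̂ = 498·865/161 = 430770/161 ≈ 2675.6 → 2676
Density = N̂ / area = 2676 / 23 ≈ 116.348 → 116.3 per ha

density ≈ 116.3 ground beetles per ha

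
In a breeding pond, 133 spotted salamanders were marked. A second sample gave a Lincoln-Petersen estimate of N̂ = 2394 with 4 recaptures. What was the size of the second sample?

C = 72

From N = M·C/R: C = N·R / M = 2394·4 / 133 = 9576 / 133 = 72.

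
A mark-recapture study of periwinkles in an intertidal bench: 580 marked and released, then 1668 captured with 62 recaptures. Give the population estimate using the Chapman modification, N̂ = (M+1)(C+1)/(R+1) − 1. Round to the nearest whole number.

N ≈ 15,391

N̂ = (580+1)(1668+1)/(62+1) − 1 = 581·1669/63 − 1
= 969689/63 − 1 ≈ 15391.9 − 1 ≈ 15390.9 → 15391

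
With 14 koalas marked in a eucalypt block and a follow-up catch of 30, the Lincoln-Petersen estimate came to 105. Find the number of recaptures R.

R = 4

From N = M·C/R: R = M·C / N = 14·30 / 105 = 420 / 105 = 4.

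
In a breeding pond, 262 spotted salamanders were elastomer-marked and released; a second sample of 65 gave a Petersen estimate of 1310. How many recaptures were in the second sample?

R = 13

From N = M·C/R: R = M·C / N = 262·65 / 1310 = 17030 / 1310 = 13.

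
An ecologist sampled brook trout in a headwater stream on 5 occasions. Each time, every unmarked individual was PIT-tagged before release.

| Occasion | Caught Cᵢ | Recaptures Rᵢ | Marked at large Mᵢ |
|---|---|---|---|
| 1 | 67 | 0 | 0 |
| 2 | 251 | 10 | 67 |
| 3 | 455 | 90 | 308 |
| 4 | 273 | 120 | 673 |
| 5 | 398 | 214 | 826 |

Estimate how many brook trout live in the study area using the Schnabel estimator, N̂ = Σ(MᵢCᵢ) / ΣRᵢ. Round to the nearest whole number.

Σ MᵢCᵢ = 0·67 + 67·251 + 308·455 + 673·273 + 826·398 = 0 + 16817 + 140140 + 183729 + 328748 = 669434
Σ Rᵢ = 0 + 10 + 90 + 120 + 214 = 434
N̂ = 669434 / 434 ≈ 1542.47 → 1542

N ≈ 1542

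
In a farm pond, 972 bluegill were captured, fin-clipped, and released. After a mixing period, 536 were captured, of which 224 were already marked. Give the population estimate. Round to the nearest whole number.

N ≈ 2326

The marked fraction in the recapture sample should equal the marked fraction in the population: 224/536 = 972/N.
N = (972 × 536) / 224 = 520992 / 224 ≈ 2325.9 → 2326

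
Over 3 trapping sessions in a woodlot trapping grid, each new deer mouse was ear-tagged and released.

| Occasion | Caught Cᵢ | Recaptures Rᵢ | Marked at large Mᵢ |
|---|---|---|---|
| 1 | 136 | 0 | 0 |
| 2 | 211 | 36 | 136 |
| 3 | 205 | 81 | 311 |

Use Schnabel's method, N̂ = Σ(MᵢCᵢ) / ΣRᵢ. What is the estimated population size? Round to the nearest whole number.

N ≈ 790

Σ MᵢCᵢ = 0·136 + 136·211 + 311·205 = 0 + 28696 + 63755 = 92451
Σ Rᵢ = 0 + 36 + 81 = 117
N̂ = 92451 / 117 ≈ 790.2 → 790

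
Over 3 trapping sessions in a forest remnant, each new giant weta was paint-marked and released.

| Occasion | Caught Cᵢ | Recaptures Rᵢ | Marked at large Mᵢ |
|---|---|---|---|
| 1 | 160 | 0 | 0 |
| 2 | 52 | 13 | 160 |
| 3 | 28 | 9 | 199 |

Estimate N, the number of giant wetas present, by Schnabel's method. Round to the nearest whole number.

N ≈ 631

Σ MᵢCᵢ = 0·160 + 160·52 + 199·28 = 0 + 8320 + 5572 = 13892
Σ Rᵢ = 0 + 13 + 9 = 22
N̂ = 13892 / 22 ≈ 631.45 → 631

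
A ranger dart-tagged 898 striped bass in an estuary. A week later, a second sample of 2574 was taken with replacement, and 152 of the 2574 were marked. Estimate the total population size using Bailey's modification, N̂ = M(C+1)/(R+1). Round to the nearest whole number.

N̂ = 898·(2574+1)/(152+1) = 898·2575/153 = 2312350/153 ≈ 15113.4 → 15113

N ≈ 15,113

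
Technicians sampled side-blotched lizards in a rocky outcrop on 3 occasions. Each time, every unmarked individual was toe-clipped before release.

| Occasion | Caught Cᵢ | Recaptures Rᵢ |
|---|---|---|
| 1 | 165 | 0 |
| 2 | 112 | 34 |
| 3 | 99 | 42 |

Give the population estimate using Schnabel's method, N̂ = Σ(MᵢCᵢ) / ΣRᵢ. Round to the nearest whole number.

N ≈ 560

Marked at large before each occasion: Mᵢ = Σⱼ<ᵢ (Cⱼ − Rⱼ) → M1=0, M2=165, M3=243
Σ MᵢCᵢ = 0·165 + 165·112 + 243·99 = 0 + 18480 + 24057 = 42537
Σ Rᵢ = 0 + 34 + 42 = 76
N̂ = 42537 / 76 ≈ 559.7 → 560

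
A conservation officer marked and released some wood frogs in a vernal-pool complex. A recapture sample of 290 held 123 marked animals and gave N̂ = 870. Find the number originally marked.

From N = M·C/R: M = N·R / C = 870·123 / 290 = 107010 / 290 = 369.

M = 369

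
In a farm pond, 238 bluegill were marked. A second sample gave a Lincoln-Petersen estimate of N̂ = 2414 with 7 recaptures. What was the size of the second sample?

C = 71

From N = M·C/R: C = N·R / M = 2414·7 / 238 = 16898 / 238 = 71.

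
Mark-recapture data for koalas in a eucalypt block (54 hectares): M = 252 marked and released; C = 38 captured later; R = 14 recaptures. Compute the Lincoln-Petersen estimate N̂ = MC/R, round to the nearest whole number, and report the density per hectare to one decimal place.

N̂ = 252·38/14 = 9576/14 = 684
Density = N̂ / area = 684 / 54 ≈ 12.67 → 12.7 per hectare

density ≈ 12.7 koalas per hectare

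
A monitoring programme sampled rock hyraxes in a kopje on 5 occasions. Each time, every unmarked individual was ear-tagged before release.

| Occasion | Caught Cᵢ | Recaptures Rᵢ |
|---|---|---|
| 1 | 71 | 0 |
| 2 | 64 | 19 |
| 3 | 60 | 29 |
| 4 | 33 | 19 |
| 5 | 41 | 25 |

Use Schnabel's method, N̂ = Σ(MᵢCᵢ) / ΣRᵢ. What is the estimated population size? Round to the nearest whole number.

Marked at large before each occasion: Mᵢ = Σⱼ<ᵢ (Cⱼ − Rⱼ) → M1=0, M2=71, M3=116, M4=147, M5=161
Σ MᵢCᵢ = 0·71 + 71·64 + 116·60 + 147·33 + 161·41 = 0 + 4544 + 6960 + 4851 + 6601 = 22956
Σ Rᵢ = 0 + 19 + 29 + 19 + 25 = 92
N̂ = 22956 / 92 ≈ 249.5 → 250

N ≈ 250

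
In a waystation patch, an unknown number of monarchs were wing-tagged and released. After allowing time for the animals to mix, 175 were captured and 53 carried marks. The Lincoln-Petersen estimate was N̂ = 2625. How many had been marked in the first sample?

From N = M·C/R: M = N·R / C = 2625·53 / 175 = 139125 / 175 = 795.

M = 795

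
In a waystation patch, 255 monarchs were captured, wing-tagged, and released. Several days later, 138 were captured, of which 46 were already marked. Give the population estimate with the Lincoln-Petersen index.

N = (255 × 138) / 46 = 35190 / 46 = 765

N = 765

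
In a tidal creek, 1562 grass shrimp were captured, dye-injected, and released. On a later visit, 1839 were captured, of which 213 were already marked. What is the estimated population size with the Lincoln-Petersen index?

N = (1562 × 1839) / 213 = 2872518 / 213 = 13486

N = 13,486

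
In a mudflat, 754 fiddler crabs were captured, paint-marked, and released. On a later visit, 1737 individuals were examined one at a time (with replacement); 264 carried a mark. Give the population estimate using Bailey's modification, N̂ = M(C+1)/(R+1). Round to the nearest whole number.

N̂ = 754·(1737+1)/(264+1) = 754·1738/265 = 1310452/265 ≈ 4945.1 → 4945

N ≈ 4945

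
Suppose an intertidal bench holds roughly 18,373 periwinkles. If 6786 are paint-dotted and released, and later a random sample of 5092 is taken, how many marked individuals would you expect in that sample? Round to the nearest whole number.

expected recaptures ≈ 1881

Expected recaptures E[R] = M·C / N.
E[R] = 6786 × 5092 / 18373 = 34554312 / 18373 ≈ 1880.7 → 1881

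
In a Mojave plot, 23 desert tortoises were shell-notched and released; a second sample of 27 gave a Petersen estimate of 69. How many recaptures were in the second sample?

R = 9

From N = M·C/R: R = M·C / N = 23·27 / 69 = 621 / 69 = 9.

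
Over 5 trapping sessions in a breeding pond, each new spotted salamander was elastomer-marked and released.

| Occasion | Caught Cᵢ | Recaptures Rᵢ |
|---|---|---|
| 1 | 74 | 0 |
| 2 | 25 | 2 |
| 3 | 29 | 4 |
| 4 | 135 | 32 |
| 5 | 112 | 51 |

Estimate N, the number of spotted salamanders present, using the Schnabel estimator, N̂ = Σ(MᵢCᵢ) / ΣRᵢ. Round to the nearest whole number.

N ≈ 521

Marked at large before each occasion: Mᵢ = Σⱼ<ᵢ (Cⱼ − Rⱼ) → M1=0, M2=74, M3=97, M4=122, M5=225
Σ MᵢCᵢ = 0·74 + 74·25 + 97·29 + 122·135 + 225·112 = 0 + 1850 + 2813 + 16470 + 25200 = 46333
Σ Rᵢ = 0 + 2 + 4 + 32 + 51 = 89
N̂ = 46333 / 89 ≈ 520.6 → 521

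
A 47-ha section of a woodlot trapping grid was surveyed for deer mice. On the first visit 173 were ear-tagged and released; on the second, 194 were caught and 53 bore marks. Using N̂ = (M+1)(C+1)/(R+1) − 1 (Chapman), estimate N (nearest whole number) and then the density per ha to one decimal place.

density ≈ 13.3 deer mice per ha

N̂ = 174·195/54 − 1 = 33930/54 − 1 ≈ 627.3 → 627
Density = N̂ / area = 627 / 47 ≈ 13.34 → 13.3 per ha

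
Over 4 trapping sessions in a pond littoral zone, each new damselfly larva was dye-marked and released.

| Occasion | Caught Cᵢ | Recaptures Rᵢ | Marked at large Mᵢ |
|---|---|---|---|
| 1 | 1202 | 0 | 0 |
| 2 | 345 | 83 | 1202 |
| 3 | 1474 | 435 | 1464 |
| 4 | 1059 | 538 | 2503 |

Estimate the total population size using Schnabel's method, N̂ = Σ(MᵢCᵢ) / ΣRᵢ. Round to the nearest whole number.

N ≈ 4946

Σ MᵢCᵢ = 0·1202 + 1202·345 + 1464·1474 + 2503·1059 = 0 + 414690 + 2157936 + 2650677 = 5223303
Σ Rᵢ = 0 + 83 + 435 + 538 = 1056
N̂ = 5223303 / 1056 ≈ 4946.3 → 4946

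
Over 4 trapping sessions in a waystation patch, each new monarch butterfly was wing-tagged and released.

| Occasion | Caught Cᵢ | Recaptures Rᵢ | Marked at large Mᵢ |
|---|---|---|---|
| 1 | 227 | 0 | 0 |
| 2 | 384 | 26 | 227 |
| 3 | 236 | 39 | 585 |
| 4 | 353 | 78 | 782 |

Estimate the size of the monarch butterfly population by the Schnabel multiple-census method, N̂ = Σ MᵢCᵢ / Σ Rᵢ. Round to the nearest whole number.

N ≈ 3505

Σ MᵢCᵢ = 0·227 + 227·384 + 585·236 + 782·353 = 0 + 87168 + 138060 + 276046 = 501274
Σ Rᵢ = 0 + 26 + 39 + 78 = 143
N̂ = 501274 / 143 ≈ 3505.4 → 3505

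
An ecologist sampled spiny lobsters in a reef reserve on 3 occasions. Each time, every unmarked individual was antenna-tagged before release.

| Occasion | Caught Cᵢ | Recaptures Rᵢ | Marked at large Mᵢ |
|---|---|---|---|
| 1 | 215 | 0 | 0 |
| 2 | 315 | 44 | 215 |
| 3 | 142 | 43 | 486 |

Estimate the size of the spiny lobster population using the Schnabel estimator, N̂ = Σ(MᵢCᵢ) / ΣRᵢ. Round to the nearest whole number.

N ≈ 1572

Σ MᵢCᵢ = 0·215 + 215·315 + 486·142 = 0 + 67725 + 69012 = 136737
Σ Rᵢ = 0 + 44 + 43 = 87
N̂ = 136737 / 87 ≈ 1571.7 → 1572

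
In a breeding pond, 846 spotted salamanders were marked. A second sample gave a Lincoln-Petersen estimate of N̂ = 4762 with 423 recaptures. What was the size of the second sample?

C = 2381

From N = M·C/R: C = N·R / M = 4762·423 / 846 = 2014326 / 846 = 2381.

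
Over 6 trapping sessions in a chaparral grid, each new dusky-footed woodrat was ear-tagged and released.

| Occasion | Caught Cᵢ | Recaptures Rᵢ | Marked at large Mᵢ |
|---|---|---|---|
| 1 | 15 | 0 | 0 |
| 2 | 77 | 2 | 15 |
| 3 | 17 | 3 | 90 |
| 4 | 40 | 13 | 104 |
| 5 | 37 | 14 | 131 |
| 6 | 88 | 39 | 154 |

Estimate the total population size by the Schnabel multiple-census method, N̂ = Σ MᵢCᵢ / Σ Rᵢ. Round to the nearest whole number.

N ≈ 356

Σ MᵢCᵢ = 0·15 + 15·77 + 90·17 + 104·40 + 131·37 + 154·88 = 0 + 1155 + 1530 + 4160 + 4847 + 13552 = 25244
Σ Rᵢ = 0 + 2 + 3 + 13 + 14 + 39 = 71
N̂ = 25244 / 71 ≈ 355.5 → 356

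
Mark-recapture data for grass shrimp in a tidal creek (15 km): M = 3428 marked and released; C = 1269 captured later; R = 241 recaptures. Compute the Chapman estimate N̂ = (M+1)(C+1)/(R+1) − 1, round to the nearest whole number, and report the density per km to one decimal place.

N̂ = 3429·1270/242 − 1 = 4354830/242 − 1 ≈ 17994.2 → 17994
Density = N̂ / area = 17994 / 15 ≈ 1199.60 → 1199.6 per km

density ≈ 1199.6 grass shrimp per km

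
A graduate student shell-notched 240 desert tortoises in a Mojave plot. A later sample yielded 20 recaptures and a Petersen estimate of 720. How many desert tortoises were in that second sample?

From N = M·C/R: C = N·R / M = 720·20 / 240 = 14400 / 240 = 60.

C = 60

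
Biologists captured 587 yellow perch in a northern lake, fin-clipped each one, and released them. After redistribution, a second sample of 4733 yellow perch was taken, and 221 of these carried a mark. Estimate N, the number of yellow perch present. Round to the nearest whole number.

N ≈ 12,571

Lincoln-Petersen assumes M/N = R/C, so N = M·C / R.
N = (587 × 4733) / 221 = 2778271 / 221 ≈ 12571.4 → 12571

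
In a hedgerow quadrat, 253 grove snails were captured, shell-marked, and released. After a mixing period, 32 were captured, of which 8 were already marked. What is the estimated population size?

N = (253 × 32) / 8 = 8096 / 8 = 1012

N = 1012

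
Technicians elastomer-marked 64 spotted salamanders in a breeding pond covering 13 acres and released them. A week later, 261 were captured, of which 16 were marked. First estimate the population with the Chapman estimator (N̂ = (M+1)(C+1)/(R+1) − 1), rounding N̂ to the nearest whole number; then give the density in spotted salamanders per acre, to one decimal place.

density ≈ 77.0 spotted salamanders per acre

N̂ = 65·262/17 − 1 = 17030/17 − 1 ≈ 1000.8 → 1001
Density = N̂ / area = 1001 / 13 = 77.0 per acre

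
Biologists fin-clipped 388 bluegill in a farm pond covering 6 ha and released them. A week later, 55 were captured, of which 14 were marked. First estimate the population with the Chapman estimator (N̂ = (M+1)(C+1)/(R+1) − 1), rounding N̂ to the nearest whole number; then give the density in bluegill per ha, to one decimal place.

density ≈ 241.8 bluegill per ha

N̂ = 389·56/15 − 1 = 21784/15 − 1 ≈ 1451.3 → 1451
Density = N̂ / area = 1451 / 6 ≈ 241.83 → 241.8 per ha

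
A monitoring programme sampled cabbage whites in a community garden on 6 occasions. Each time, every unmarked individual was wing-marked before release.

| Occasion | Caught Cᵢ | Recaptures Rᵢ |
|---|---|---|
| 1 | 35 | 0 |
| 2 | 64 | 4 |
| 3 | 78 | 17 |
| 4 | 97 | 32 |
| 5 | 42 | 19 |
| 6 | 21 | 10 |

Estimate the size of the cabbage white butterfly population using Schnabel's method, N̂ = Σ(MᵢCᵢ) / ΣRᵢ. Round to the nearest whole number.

Marked at large before each occasion: Mᵢ = Σⱼ<ᵢ (Cⱼ − Rⱼ) → M1=0, M2=35, M3=95, M4=156, M5=221, M6=244
Σ MᵢCᵢ = 0·35 + 35·64 + 95·78 + 156·97 + 221·42 + 244·21 = 0 + 2240 + 7410 + 15132 + 9282 + 5124 = 39188
Σ Rᵢ = 0 + 4 + 17 + 32 + 19 + 10 = 82
N̂ = 39188 / 82 ≈ 477.9 → 478

N ≈ 478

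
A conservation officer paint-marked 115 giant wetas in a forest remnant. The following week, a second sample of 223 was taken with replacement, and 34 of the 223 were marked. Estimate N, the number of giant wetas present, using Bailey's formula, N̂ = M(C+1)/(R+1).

N̂ = 115·(223+1)/(34+1) = 115·224/35 = 25760/35 = 736

N = 736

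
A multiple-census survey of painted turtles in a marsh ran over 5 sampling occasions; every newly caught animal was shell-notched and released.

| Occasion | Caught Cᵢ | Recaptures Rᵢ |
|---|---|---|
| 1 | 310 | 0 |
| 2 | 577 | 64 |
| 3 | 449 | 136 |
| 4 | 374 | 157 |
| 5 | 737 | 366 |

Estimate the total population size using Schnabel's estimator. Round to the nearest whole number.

N ≈ 2725

Marked at large before each occasion: Mᵢ = Σⱼ<ᵢ (Cⱼ − Rⱼ) → M1=0, M2=310, M3=823, M4=1136, M5=1353
Σ MᵢCᵢ = 0·310 + 310·577 + 823·449 + 1136·374 + 1353·737 = 0 + 178870 + 369527 + 424864 + 997161 = 1970422
Σ Rᵢ = 0 + 64 + 136 + 157 + 366 = 723
N̂ = 1970422 / 723 ≈ 2725.3 → 2725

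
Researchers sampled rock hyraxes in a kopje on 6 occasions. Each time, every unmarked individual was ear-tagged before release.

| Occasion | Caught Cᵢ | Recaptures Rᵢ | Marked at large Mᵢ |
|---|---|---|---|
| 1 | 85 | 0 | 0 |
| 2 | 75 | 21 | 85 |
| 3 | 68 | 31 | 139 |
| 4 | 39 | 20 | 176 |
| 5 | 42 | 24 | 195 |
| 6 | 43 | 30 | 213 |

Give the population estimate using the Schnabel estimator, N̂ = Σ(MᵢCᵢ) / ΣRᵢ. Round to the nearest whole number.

N ≈ 318

Σ MᵢCᵢ = 0·85 + 85·75 + 139·68 + 176·39 + 195·42 + 213·43 = 0 + 6375 + 9452 + 6864 + 8190 + 9159 = 40040
Σ Rᵢ = 0 + 21 + 31 + 20 + 24 + 30 = 126
N̂ = 40040 / 126 ≈ 317.8 → 318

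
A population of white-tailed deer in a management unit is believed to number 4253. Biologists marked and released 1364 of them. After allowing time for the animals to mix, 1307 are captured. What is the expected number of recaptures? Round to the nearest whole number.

expected recaptures ≈ 419

The marked fraction of the population is 1364/4253, so in a sample of 1307 expect C·(M/N) marked.
E[R] = 1364 × 1307 / 4253 = 1782748 / 4253 ≈ 419.2 → 419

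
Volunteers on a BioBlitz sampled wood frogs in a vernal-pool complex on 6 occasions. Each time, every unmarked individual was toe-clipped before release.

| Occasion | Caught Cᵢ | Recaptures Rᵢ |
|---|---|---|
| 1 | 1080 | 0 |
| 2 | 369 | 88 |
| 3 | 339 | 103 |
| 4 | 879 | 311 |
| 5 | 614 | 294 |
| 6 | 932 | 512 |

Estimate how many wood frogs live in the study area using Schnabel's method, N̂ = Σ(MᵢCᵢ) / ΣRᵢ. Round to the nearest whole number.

N ≈ 4518

Marked at large before each occasion: Mᵢ = Σⱼ<ᵢ (Cⱼ − Rⱼ) → M1=0, M2=1080, M3=1361, M4=1597, M5=2165, M6=2485
Σ MᵢCᵢ = 0·1080 + 1080·369 + 1361·339 + 1597·879 + 2165·614 + 2485·932 = 0 + 398520 + 461379 + 1403763 + 1329310 + 2316020 = 5908992
Σ Rᵢ = 0 + 88 + 103 + 311 + 294 + 512 = 1308
N̂ = 5908992 / 1308 ≈ 4517.6 → 4518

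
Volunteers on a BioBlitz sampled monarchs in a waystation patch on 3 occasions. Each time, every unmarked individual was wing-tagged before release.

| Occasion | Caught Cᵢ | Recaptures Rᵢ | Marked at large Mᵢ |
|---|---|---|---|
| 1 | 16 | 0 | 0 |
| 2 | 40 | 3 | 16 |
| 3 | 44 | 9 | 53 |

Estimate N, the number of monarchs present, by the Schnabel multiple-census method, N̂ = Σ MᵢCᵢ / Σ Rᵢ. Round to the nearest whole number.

N ≈ 248

Σ MᵢCᵢ = 0·16 + 16·40 + 53·44 = 0 + 640 + 2332 = 2972
Σ Rᵢ = 0 + 3 + 9 = 12
N̂ = 2972 / 12 ≈ 247.7 → 248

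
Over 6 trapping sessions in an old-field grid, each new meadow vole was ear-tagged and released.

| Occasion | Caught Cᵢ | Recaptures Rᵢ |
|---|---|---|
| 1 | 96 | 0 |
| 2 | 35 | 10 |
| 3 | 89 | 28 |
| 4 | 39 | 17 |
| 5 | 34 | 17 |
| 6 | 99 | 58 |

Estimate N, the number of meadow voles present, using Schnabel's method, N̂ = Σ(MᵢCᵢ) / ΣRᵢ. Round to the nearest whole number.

Marked at large before each occasion: Mᵢ = Σⱼ<ᵢ (Cⱼ − Rⱼ) → M1=0, M2=96, M3=121, M4=182, M5=204, M6=221
Σ MᵢCᵢ = 0·96 + 96·35 + 121·89 + 182·39 + 204·34 + 221·99 = 0 + 3360 + 10769 + 7098 + 6936 + 21879 = 50042
Σ Rᵢ = 0 + 10 + 28 + 17 + 17 + 58 = 130
N̂ = 50042 / 130 ≈ 384.9 → 385

N ≈ 385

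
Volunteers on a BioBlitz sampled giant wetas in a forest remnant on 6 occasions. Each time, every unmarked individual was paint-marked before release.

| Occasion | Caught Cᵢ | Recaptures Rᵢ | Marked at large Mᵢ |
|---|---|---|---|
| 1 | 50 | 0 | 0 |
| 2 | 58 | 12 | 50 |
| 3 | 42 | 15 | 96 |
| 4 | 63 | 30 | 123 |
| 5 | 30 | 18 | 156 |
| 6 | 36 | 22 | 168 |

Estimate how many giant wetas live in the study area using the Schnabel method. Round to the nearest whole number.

Σ MᵢCᵢ = 0·50 + 50·58 + 96·42 + 123·63 + 156·30 + 168·36 = 0 + 2900 + 4032 + 7749 + 4680 + 6048 = 25409
Σ Rᵢ = 0 + 12 + 15 + 30 + 18 + 22 = 97
N̂ = 25409 / 97 ≈ 261.9 → 262

N ≈ 262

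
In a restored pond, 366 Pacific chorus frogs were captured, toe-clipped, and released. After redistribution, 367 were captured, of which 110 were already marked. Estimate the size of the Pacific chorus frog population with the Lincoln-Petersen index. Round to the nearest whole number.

N ≈ 1221

The marked fraction in the recapture sample should equal the marked fraction in the population: 110/367 = 366/N.
N = (366 × 367) / 110 = 134322 / 110 ≈ 1221.1 → 1221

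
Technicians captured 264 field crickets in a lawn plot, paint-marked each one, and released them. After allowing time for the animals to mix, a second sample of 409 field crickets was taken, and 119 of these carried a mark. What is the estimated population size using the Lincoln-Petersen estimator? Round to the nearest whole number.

Lincoln-Petersen assumes M/N = R/C, so N = M·C / R.
N = (264 × 409) / 119 = 107976 / 119 ≈ 907.4 → 907

N ≈ 907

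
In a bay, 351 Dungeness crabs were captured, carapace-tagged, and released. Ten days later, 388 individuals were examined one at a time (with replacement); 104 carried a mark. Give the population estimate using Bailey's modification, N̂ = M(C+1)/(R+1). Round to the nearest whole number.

N ≈ 1300

N̂ = 351·(388+1)/(104+1) = 351·389/105 = 136539/105 ≈ 1300.4 → 1300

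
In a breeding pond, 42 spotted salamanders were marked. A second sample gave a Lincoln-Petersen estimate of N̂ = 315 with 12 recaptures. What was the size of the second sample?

From N = M·C/R: C = N·R / M = 315·12 / 42 = 3780 / 42 = 90.

C = 90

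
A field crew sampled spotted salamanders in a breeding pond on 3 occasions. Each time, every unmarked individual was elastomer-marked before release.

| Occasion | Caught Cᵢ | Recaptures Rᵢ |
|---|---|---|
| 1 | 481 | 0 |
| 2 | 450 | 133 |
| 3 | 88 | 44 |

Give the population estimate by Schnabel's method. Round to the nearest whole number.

Marked at large before each occasion: Mᵢ = Σⱼ<ᵢ (Cⱼ − Rⱼ) → M1=0, M2=481, M3=798
Σ MᵢCᵢ = 0·481 + 481·450 + 798·88 = 0 + 216450 + 70224 = 286674
Σ Rᵢ = 0 + 133 + 44 = 177
N̂ = 286674 / 177 ≈ 1619.6 → 1620

N ≈ 1620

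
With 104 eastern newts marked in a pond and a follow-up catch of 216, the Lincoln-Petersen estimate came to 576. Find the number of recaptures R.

R = 39

From N = M·C/R: R = M·C / N = 104·216 / 576 = 22464 / 576 = 39.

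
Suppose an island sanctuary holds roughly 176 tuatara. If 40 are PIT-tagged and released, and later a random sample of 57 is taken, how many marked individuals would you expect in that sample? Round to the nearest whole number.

expected recaptures ≈ 13

The marked fraction of the population is 40/176, so in a sample of 57 expect C·(M/N) marked.
E[R] = 40 × 57 / 176 = 2280 / 176 ≈ 13.0 → 13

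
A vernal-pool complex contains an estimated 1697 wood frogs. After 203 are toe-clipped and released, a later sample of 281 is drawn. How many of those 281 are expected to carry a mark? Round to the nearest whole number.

Expected recaptures E[R] = M·C / N.
E[R] = 203 × 281 / 1697 = 57043 / 1697 ≈ 33.6 → 34

expected recaptures ≈ 34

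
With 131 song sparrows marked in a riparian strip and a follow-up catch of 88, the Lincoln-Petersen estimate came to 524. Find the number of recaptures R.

R = 22

From N = M·C/R: R = M·C / N = 131·88 / 524 = 11528 / 524 = 22.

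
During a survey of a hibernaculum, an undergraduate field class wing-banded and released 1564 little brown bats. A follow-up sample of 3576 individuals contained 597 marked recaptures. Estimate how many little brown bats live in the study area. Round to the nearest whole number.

N ≈ 9368

N = (1564 × 3576) / 597 = 5592864 / 597 ≈ 9368.3 → 9368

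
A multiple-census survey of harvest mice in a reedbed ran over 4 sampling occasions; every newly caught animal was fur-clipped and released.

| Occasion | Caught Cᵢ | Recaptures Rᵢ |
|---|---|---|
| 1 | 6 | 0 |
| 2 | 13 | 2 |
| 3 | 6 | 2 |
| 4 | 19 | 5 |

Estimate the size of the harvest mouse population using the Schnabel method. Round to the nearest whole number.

N ≈ 64

Marked at large before each occasion: Mᵢ = Σⱼ<ᵢ (Cⱼ − Rⱼ) → M1=0, M2=6, M3=17, M4=21
Σ MᵢCᵢ = 0·6 + 6·13 + 17·6 + 21·19 = 0 + 78 + 102 + 399 = 579
Σ Rᵢ = 0 + 2 + 2 + 5 = 9
N̂ = 579 / 9 ≈ 64.3 → 64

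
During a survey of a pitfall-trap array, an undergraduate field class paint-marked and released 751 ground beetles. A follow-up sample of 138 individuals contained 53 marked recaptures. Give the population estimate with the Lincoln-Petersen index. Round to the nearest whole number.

N ≈ 1955

N = (751 × 138) / 53 = 103638 / 53 ≈ 1955.4 → 1955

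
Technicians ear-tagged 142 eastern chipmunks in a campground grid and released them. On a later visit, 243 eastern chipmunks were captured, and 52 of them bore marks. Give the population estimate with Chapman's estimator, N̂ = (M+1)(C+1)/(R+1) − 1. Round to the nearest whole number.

N̂ = (142+1)(243+1)/(52+1) − 1 = 143·244/53 − 1
= 34892/53 − 1 ≈ 658.3 − 1 ≈ 657.3 → 657

N ≈ 657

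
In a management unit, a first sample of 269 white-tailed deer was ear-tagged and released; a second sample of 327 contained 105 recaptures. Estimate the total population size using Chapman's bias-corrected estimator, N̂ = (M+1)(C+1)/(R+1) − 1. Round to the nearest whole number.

N ≈ 834

N̂ = (269+1)(327+1)/(105+1) − 1 = 270·328/106 − 1
= 88560/106 − 1 ≈ 835.47 − 1 ≈ 834.47 → 834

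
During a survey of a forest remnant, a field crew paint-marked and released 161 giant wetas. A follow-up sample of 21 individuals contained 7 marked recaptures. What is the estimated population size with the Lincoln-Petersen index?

N = 483

N = (161 × 21) / 7 = 3381 / 7 = 483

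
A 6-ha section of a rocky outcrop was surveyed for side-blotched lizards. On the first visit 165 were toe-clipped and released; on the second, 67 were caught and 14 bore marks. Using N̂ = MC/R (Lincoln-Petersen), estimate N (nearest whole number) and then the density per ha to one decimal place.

N̂ = 165·67/14 = 11055/14 ≈ 789.6 → 790
Density = N̂ / area = 790 / 6 ≈ 131.67 → 131.7 per ha

density ≈ 131.7 side-blotched lizards per ha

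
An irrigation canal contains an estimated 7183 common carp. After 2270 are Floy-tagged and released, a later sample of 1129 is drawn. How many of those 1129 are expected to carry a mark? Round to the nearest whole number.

expected recaptures ≈ 357

The marked fraction of the population is 2270/7183, so in a sample of 1129 expect C·(M/N) marked.
E[R] = 2270 × 1129 / 7183 = 2562830 / 7183 ≈ 356.8 → 357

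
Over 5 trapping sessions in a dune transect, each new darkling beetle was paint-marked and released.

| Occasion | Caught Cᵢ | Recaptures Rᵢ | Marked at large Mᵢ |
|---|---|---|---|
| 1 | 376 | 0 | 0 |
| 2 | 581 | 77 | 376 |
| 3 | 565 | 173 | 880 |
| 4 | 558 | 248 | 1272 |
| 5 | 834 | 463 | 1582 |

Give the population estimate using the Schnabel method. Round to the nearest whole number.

N ≈ 2856

Σ MᵢCᵢ = 0·376 + 376·581 + 880·565 + 1272·558 + 1582·834 = 0 + 218456 + 497200 + 709776 + 1319388 = 2744820
Σ Rᵢ = 0 + 77 + 173 + 248 + 463 = 961
N̂ = 2744820 / 961 ≈ 2856.2 → 2856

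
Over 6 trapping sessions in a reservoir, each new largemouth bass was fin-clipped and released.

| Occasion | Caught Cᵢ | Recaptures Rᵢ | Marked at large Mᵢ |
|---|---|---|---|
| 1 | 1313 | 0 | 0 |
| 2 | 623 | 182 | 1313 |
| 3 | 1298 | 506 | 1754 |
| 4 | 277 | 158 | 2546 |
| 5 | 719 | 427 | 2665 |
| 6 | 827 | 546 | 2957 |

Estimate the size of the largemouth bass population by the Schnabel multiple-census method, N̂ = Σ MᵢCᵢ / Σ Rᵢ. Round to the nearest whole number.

N ≈ 4487

Σ MᵢCᵢ = 0·1313 + 1313·623 + 1754·1298 + 2546·277 + 2665·719 + 2957·827 = 0 + 817999 + 2276692 + 705242 + 1916135 + 2445439 = 8161507
Σ Rᵢ = 0 + 182 + 506 + 158 + 427 + 546 = 1819
N̂ = 8161507 / 1819 ≈ 4486.8 → 4487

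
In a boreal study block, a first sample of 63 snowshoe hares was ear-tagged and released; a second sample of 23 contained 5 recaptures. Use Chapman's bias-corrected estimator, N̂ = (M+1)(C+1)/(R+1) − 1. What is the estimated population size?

N̂ = (63+1)(23+1)/(5+1) − 1 = 64·24/6 − 1
= 1536/6 − 1 = 256 − 1 = 255

N = 255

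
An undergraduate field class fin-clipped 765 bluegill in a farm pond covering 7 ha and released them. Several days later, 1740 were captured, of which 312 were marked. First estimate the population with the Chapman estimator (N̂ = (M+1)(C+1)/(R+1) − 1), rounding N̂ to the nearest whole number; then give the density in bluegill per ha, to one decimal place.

N̂ = 766·1741/313 − 1 = 1333606/313 − 1 ≈ 4259.7 → 4260
Density = N̂ / area = 4260 / 7 ≈ 608.57 → 608.6 per ha

density ≈ 608.6 bluegill per ha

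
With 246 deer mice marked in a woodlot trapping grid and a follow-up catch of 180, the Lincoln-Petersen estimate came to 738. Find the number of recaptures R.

From N = M·C/R: R = M·C / N = 246·180 / 738 = 44280 / 738 = 60.

R = 60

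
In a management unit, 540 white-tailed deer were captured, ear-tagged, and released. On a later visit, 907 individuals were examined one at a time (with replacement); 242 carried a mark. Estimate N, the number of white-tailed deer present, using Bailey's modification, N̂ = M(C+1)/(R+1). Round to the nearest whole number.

N̂ = 540·(907+1)/(242+1) = 540·908/243 = 490320/243 ≈ 2017.8 → 2018

N ≈ 2018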